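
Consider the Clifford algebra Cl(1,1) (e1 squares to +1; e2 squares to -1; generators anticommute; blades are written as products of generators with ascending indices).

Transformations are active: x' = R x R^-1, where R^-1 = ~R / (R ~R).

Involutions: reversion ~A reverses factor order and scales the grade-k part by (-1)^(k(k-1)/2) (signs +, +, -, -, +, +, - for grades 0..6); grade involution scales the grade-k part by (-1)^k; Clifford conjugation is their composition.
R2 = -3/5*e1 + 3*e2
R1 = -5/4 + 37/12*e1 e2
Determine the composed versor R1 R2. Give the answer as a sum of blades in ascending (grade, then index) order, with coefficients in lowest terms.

Distribute over the terms of R1 (each basis-blade product reordered to ascending indices, repeated generators contracted through their squares):
(-5/4) R2 = 3/4*e1 - 15/4*e2
(37/12*e1 e2) R2 = -37/4*e1 + 37/20*e2
Summing the partial products and collecting blades:
Answer: -17/2*e1 - 19/10*e2


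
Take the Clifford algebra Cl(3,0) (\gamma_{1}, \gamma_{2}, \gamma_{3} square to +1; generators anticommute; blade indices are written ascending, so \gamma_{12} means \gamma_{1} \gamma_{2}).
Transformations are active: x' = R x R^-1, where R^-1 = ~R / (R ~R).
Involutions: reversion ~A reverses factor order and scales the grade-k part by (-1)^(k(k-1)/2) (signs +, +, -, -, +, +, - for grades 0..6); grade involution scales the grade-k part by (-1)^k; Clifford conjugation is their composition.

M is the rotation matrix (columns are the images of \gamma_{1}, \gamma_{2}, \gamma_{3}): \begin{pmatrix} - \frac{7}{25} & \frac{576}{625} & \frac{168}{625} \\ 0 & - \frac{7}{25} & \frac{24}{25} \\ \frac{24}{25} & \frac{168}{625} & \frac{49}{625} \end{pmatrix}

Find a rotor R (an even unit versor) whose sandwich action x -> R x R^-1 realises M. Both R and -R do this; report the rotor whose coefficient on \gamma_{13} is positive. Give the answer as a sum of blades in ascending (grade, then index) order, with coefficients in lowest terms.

Method: write R = a + b12*\gamma_{12} + b13*\gamma_{13} + b23*\gamma_{23} with a^2 + b12^2 + b13^2 + b23^2 = 1 (so R^-1 = ~R). Expanding the columns R e_j ~R gives tr M = 4a^2 - 1 and, from the antisymmetric part, M21 - M12 = -4a*b12, M13 - M31 = 4a*b13, M32 - M23 = -4a*b23.
Here tr M = -\frac{301}{625}, so a^2 = (1 + tr M)/4 = \frac{81}{625} and a = ±\frac{9}{25}. Taking a = \frac{9}{25}: M21 - M12 = -\frac{576}{625}, M13 - M31 = -\frac{432}{625}, M32 - M23 = -\frac{432}{625}, giving b12 = \frac{16}{25}, b13 = -\frac{12}{25}, b23 = \frac{12}{25}, i.e. R = \frac{9}{25} + \frac{16}{25} \gamma_{12} - \frac{12}{25} \gamma_{13} + \frac{12}{25} \gamma_{23}.
Its \gamma_{13} coefficient is negative, so report the other preimage -R.
Answer: -\frac{9}{25} - \frac{16}{25} \gamma_{12} + \frac{12}{25} \gamma_{13} - \frac{12}{25} \gamma_{23}. Key observation: the double cover Spin(3) -> SO(3) sends R and -R to the same matrix (trace -\frac{301}{625} here), so the stated sign of the \gamma_{13} coefficient is what selects one sheet.


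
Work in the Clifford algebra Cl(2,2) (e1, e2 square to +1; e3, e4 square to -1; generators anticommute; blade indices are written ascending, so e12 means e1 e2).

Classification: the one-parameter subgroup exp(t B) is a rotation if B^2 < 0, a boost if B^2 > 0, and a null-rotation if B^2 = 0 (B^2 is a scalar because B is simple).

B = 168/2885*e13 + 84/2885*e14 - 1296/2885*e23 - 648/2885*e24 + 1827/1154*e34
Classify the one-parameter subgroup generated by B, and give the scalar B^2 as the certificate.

B^2 term by term: the squares give (168/2885)^2*(e13)^2 + (84/2885)^2*(e14)^2 + (-1296/2885)^2*(e23)^2 + (-648/2885)^2*(e24)^2 + (1827/1154)^2*(e34)^2 = 28224/8323225*(+1) + 7056/8323225*(+1) + 1679616/8323225*(+1) + 419904/8323225*(+1) + 3337929/1331716*(-1) = -9/4 (each basis 2-blade squares to minus the product of its generators' squares); cross terms between blades sharing an index anticommute and cancel; the commuting (index-disjoint) pairs give grade-4 terms 2*c*c'*(blade product), which cancel blade by blade — e1234: 217728/8323225 - 217728/8323225 = 0 — confirming B is simple. So B^2 = -9/4.
Answer: rotation, certificate B^2 = -9/4. Check the certificate: B^2 = -9/4, and that sign is decisive whatever form B takes.


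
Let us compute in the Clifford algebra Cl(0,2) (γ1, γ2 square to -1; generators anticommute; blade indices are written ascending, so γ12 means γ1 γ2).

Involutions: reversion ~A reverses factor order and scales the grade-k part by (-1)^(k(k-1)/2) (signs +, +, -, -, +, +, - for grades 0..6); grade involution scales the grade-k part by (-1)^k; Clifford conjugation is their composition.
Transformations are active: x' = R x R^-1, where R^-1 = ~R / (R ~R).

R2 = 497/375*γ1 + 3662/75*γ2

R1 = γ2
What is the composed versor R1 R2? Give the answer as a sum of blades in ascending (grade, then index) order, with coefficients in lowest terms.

Distribute over the terms of R1 (each basis-blade product reordered to ascending indices, repeated generators contracted through their squares):
(γ2) R2 = -3662/75 - 497/375*γ12
Answer: -3662/75 - 497/375*γ12


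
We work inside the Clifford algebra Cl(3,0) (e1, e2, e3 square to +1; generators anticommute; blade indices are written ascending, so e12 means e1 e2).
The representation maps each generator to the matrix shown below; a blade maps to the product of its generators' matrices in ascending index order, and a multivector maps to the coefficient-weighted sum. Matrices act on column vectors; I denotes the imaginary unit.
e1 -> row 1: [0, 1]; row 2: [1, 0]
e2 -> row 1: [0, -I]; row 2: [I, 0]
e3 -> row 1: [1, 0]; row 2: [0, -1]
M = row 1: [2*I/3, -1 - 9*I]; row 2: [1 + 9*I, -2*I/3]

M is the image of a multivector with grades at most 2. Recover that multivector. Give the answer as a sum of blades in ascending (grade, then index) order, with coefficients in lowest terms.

Method: 1, rho(e1), rho(e2), rho(e3) form a trace-orthogonal basis of the 2x2 complex matrices (tr(X Y) = 2 if X = Y, else 0), so M = m0*1 + m1*rho(e1) + m2*rho(e2) + m3*rho(e3) with m0 = tr(M)/2 = 0, m1 = tr(M rho(e1))/2 = 0, m2 = tr(M rho(e2))/2 = 9 - I, m3 = tr(M rho(e3))/2 = 2*I/3.
Multiplying table entries, the bivector images are rho(e12) = I*rho(e3), rho(e13) = -I*rho(e2), rho(e23) = I*rho(e1); with real blade coefficients the real parts of m0..m3 are the coefficients of 1, e1, e2, e3 and the imaginary parts give the bivectors (e23: Im m1, e13: -Im m2, e12: Im m3).
Answer: 9*e2 + 2/3*e12 + e13


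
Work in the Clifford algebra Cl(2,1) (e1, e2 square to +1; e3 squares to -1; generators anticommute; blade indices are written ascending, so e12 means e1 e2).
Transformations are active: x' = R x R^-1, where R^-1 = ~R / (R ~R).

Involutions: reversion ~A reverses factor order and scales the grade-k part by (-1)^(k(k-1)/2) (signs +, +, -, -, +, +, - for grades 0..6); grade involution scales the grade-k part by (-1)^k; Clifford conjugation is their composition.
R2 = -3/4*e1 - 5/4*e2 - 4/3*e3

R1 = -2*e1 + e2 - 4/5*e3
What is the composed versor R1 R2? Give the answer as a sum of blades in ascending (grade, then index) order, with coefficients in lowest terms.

Distribute over the terms of R1 (each basis-blade product reordered to ascending indices, repeated generators contracted through their squares):
(-2*e1) R2 = 3/2 + 5/2*e12 + 8/3*e13
(e2) R2 = -5/4 + 3/4*e12 - 4/3*e23
(-4/5*e3) R2 = -16/15 - 3/5*e13 - e23
Summing the partial products and collecting blades:
Answer: -49/60 + 13/4*e12 + 31/15*e13 - 7/3*e23


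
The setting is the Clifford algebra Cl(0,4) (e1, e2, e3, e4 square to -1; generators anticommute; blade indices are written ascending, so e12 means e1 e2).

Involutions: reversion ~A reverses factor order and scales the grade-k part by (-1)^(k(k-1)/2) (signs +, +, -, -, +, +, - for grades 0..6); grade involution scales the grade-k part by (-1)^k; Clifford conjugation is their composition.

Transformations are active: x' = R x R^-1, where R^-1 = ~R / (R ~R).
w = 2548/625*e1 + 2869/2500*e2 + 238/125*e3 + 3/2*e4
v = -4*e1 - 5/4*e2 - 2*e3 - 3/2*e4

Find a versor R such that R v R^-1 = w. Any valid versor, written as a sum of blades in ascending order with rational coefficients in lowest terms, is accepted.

Why this works: both vectors square to -381/16, so q(v) = q(w) and R = v + w = 48/625*e1 - 64/625*e2 - 12/125*e3 carries v to w — its own direction survives, the complement (v - w)/2 flips.
Answer: 48/625*e1 - 64/625*e2 - 12/125*e3


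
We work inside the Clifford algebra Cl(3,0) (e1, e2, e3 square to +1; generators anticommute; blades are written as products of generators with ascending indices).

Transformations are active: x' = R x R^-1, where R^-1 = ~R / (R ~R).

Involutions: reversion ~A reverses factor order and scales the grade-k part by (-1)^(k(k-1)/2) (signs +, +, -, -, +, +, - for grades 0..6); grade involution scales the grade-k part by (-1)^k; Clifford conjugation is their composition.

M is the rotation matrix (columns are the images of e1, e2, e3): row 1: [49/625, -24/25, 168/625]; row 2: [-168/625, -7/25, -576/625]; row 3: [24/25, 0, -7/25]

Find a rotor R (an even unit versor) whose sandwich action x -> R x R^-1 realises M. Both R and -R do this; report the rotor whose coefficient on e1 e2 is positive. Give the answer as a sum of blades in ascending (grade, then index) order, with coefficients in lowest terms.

Method: write R = a + b12*e1 e2 + b13*e1 e3 + b23*e2 e3 with a^2 + b12^2 + b13^2 + b23^2 = 1 (so R^-1 = ~R). Expanding the columns R e_j ~R gives tr M = 4a^2 - 1 and, from the antisymmetric part, M21 - M12 = -4a*b12, M13 - M31 = 4a*b13, M32 - M23 = -4a*b23.
Here tr M = -301/625, so a^2 = (1 + tr M)/4 = 81/625 and a = ±9/25. Taking a = 9/25: M21 - M12 = 432/625, M13 - M31 = -432/625, M32 - M23 = 576/625, giving b12 = -12/25, b13 = -12/25, b23 = -16/25, i.e. R = 9/25 - 12/25*e1 e2 - 12/25*e1 e3 - 16/25*e2 e3.
Its e1 e2 coefficient is negative, so report the other preimage -R.
Answer: -9/25 + 12/25*e1 e2 + 12/25*e1 e3 + 16/25*e2 e3. Why the constraint matters: R and -R act identically through the sandwich — M has trace -301/625 either way — so only the sign condition on e1 e2 picks one of the two preimages.


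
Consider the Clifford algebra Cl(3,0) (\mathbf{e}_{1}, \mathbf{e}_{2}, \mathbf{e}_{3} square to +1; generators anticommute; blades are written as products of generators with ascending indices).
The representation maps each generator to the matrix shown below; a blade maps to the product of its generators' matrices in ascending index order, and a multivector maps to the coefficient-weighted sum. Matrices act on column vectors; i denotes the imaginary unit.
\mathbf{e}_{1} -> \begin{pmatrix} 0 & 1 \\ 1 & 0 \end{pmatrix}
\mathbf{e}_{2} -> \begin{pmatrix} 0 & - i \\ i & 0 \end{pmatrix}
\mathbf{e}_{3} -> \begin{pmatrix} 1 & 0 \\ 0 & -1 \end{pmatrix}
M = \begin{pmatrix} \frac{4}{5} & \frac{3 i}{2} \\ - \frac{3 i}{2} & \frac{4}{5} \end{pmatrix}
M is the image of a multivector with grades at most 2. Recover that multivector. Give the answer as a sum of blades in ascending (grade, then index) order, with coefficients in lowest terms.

Method: 1, rho(e_{1}), rho(e_{2}), rho(e_{3}) form a trace-orthogonal basis of the 2x2 complex matrices (tr(X Y) = 2 if X = Y, else 0), so M = m0*1 + m1*rho(e_{1}) + m2*rho(e_{2}) + m3*rho(e_{3}) with m0 = tr(M)/2 = \frac{4}{5}, m1 = tr(M rho(e_{1}))/2 = 0, m2 = tr(M rho(e_{2}))/2 = - \frac{3}{2}, m3 = tr(M rho(e_{3}))/2 = 0.
Multiplying table entries, the bivector images are rho(e_{1} e_{2}) = i*rho(e_{3}), rho(e_{1} e_{3}) = -i*rho(e_{2}), rho(e_{2} e_{3}) = i*rho(e_{1}); with real blade coefficients the real parts of m0..m3 are the coefficients of 1, e_{1}, e_{2}, e_{3} and the imaginary parts give the bivectors (e_{2} e_{3}: Im m1, e_{1} e_{3}: -Im m2, e_{1} e_{2}: Im m3).
Answer: \frac{4}{5} - \frac{3}{2} e_{2}


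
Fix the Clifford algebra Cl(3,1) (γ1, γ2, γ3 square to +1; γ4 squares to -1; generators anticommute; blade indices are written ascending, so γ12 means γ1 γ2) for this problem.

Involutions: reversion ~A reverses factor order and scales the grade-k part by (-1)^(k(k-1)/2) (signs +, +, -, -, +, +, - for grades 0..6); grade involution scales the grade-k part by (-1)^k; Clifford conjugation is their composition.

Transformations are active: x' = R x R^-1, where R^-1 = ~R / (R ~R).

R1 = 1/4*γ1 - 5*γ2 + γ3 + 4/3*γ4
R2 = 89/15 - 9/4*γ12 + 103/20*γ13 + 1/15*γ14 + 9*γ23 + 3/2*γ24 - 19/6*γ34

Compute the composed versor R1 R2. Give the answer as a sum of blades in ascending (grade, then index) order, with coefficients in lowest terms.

Distribute over the terms of R1 (each basis-blade product reordered to ascending indices, repeated generators contracted through their squares):
(1/4*γ1) R2 = 89/60*γ1 - 9/16*γ2 + 103/80*γ3 + 1/60*γ4 + 9/4*γ123 + 3/8*γ124 - 19/24*γ134
(-5*γ2) R2 = -45/4*γ1 - 89/3*γ2 - 45*γ3 - 15/2*γ4 + 103/4*γ123 + 1/3*γ124 + 95/6*γ234
(γ3) R2 = -103/20*γ1 - 9*γ2 + 89/15*γ3 - 19/6*γ4 - 9/4*γ123 - 1/15*γ134 - 3/2*γ234
(4/3*γ4) R2 = 4/45*γ1 + 2*γ2 - 38/9*γ3 + 356/45*γ4 - 3*γ124 + 103/15*γ134 + 12*γ234
Summing the partial products and collecting blades:
Answer: -2669/180*γ1 - 1787/48*γ2 - 30241/720*γ3 - 493/180*γ4 + 103/4*γ123 - 55/24*γ124 + 721/120*γ134 + 79/3*γ234


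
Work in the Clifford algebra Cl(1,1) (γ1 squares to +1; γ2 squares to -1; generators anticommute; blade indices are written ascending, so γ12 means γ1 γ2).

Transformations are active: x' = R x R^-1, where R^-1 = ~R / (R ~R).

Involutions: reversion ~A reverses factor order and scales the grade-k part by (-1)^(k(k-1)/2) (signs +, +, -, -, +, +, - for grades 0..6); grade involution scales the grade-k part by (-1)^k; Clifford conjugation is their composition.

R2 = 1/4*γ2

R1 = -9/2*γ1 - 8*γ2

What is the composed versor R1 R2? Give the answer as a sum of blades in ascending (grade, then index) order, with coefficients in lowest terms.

Distribute over the terms of R2 (each basis-blade product reordered to ascending indices, repeated generators contracted through their squares):
R1 (1/4*γ2) = 2 - 9/8*γ12
Answer: 2 - 9/8*γ12


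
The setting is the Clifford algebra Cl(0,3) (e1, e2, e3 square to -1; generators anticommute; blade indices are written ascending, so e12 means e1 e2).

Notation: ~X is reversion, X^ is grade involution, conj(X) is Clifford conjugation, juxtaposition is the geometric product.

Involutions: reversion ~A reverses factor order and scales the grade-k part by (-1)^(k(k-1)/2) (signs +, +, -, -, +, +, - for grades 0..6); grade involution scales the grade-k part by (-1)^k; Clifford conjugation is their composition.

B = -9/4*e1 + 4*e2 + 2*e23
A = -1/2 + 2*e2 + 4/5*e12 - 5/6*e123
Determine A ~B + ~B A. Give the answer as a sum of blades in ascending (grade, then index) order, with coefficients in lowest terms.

first term: -8 - 449/120*e1 - 19/5*e2 + 4*e3 + 9/2*e12 - 26/15*e13 - 7/8*e23
second term: -8 + 319/120*e1 - 1/5*e2 - 4*e3 - 9/2*e12 - 74/15*e13 - 7/8*e23
Answer: -16 - 13/12*e1 - 4*e2 - 20/3*e13 - 7/4*e23


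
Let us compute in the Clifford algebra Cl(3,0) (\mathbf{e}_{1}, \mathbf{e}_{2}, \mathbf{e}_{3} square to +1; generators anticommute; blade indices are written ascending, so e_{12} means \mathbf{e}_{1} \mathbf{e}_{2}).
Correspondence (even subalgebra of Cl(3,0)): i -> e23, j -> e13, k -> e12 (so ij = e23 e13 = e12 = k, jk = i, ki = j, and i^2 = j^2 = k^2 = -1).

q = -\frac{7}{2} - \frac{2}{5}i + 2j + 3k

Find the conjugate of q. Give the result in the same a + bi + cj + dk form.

In blades: q = -\frac{7}{2} + 3 e_{12} + 2 e_{13} - \frac{2}{5} e_{23}.
Quaternion conjugation is reversion on the even subalgebra: the scalar is fixed and every grade-2 blade flips sign, giving -\frac{7}{2} - 3 e_{12} - 2 e_{13} + \frac{2}{5} e_{23}; translating back:
Answer: -\frac{7}{2} + \frac{2}{5}i - 2j - 3k


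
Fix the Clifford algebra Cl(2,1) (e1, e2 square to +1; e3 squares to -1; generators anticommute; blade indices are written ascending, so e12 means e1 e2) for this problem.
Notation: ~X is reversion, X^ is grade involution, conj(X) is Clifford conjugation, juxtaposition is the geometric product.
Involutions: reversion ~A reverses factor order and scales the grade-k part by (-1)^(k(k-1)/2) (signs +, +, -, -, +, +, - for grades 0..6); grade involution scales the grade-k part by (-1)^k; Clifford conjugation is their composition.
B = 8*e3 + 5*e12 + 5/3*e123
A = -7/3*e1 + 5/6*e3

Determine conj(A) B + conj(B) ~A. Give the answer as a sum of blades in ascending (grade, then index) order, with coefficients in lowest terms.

first term: 20/3 + 35/3*e2 + 25/18*e12 + 56/3*e13 + 35/9*e23 - 25/6*e123
second term: 20/3 - 35/3*e2 - 25/18*e12 - 56/3*e13 - 35/9*e23 - 25/6*e123
Answer: 40/3 - 25/3*e123


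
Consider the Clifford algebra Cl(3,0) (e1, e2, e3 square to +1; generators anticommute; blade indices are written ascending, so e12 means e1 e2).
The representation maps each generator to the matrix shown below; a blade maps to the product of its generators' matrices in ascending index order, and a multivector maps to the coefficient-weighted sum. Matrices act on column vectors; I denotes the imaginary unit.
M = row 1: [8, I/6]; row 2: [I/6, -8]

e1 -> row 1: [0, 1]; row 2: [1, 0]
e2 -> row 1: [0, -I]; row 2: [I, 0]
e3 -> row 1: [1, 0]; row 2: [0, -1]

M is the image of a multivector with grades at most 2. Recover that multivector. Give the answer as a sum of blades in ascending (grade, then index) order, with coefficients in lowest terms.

Method: 1, rho(e1), rho(e2), rho(e3) form a trace-orthogonal basis of the 2x2 complex matrices (tr(X Y) = 2 if X = Y, else 0), so M = m0*1 + m1*rho(e1) + m2*rho(e2) + m3*rho(e3) with m0 = tr(M)/2 = 0, m1 = tr(M rho(e1))/2 = I/6, m2 = tr(M rho(e2))/2 = 0, m3 = tr(M rho(e3))/2 = 8.
Multiplying table entries, the bivector images are rho(e12) = I*rho(e3), rho(e13) = -I*rho(e2), rho(e23) = I*rho(e1); with real blade coefficients the real parts of m0..m3 are the coefficients of 1, e1, e2, e3 and the imaginary parts give the bivectors (e23: Im m1, e13: -Im m2, e12: Im m3).
Answer: 8*e3 + 1/6*e23


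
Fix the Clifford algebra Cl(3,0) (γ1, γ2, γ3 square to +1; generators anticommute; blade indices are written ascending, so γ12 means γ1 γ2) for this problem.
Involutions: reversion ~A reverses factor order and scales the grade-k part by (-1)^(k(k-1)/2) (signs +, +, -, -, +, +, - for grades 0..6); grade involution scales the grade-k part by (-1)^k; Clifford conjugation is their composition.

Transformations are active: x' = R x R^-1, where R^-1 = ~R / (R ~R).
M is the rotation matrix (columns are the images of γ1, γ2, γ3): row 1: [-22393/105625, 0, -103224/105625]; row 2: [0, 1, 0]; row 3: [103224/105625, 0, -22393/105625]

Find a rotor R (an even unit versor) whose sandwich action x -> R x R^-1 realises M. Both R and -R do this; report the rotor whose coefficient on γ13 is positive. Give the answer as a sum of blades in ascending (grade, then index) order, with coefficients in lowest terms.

Method: write R = a + b12*γ12 + b13*γ13 + b23*γ23 with a^2 + b12^2 + b13^2 + b23^2 = 1 (so R^-1 = ~R). Expanding the columns R e_j ~R gives tr M = 4a^2 - 1 and, from the antisymmetric part, M21 - M12 = -4a*b12, M13 - M31 = 4a*b13, M32 - M23 = -4a*b23.
Here tr M = 60839/105625, so a^2 = (1 + tr M)/4 = 41616/105625 and a = ±204/325. Taking a = 204/325: M21 - M12 = 0, M13 - M31 = -206448/105625, M32 - M23 = 0, giving b12 = 0, b13 = -253/325, b23 = 0, i.e. R = 204/325 - 253/325*γ13.
Its γ13 coefficient is negative, so report the other preimage -R.
Answer: -204/325 + 253/325*γ13. Uniqueness: Spin(3) -> SO(3) maps R and -R to the same rotation of trace 60839/105625; fixing the sign of the γ13 coefficient removes the ambiguity.


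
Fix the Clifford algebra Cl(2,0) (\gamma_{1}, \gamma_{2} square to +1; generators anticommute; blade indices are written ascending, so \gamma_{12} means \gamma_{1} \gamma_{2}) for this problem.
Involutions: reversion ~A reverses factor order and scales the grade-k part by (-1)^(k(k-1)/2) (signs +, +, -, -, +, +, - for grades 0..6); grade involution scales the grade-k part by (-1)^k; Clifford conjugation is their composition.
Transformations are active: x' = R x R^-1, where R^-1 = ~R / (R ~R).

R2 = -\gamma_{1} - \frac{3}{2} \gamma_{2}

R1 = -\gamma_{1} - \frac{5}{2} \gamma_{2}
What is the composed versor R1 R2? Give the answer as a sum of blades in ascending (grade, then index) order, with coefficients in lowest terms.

Distribute over the terms of R1 (each basis-blade product reordered to ascending indices, repeated generators contracted through their squares):
(-\gamma_{1}) R2 = 1 + \frac{3}{2} \gamma_{12}
(-\frac{5}{2} \gamma_{2}) R2 = \frac{15}{4} - \frac{5}{2} \gamma_{12}
Summing the partial products and collecting blades:
Answer: \frac{19}{4} - \gamma_{12}


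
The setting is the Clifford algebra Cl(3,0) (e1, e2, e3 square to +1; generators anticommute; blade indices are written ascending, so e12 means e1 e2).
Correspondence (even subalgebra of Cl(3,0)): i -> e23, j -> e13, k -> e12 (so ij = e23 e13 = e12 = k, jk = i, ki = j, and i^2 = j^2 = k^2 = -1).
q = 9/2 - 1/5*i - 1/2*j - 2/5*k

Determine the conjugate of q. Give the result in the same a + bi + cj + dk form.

In blades: q = 9/2 - 2/5*e12 - 1/2*e13 - 1/5*e23.
Quaternion conjugation is reversion on the even subalgebra: the scalar is fixed and every grade-2 blade flips sign, giving 9/2 + 2/5*e12 + 1/2*e13 + 1/5*e23; translating back:
Answer: 9/2 + 1/5*i + 1/2*j + 2/5*k


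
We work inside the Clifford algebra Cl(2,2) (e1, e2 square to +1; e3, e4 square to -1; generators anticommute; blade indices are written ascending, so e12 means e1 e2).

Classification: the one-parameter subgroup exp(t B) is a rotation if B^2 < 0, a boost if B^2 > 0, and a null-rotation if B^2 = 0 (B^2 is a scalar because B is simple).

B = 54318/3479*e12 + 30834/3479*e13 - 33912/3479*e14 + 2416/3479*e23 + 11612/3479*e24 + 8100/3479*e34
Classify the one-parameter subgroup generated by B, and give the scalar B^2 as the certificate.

B^2 term by term: the squares give (54318/3479)^2*(e12)^2 + (30834/3479)^2*(e13)^2 + (-33912/3479)^2*(e14)^2 + (2416/3479)^2*(e23)^2 + (11612/3479)^2*(e24)^2 + (8100/3479)^2*(e34)^2 = 2950445124/12103441*(-1) + 950735556/12103441*(+1) + 1150023744/12103441*(+1) + 5837056/12103441*(+1) + 134838544/12103441*(+1) + 65610000/12103441*(-1) = -64 (each basis 2-blade squares to minus the product of its generators' squares); cross terms between blades sharing an index anticommute and cancel; the commuting (index-disjoint) pairs give grade-4 terms 2*c*c'*(blade product), which cancel blade by blade — e1234: 879951600/12103441 - 716088816/12103441 - 163862784/12103441 = 0 — confirming B is simple. So B^2 = -64.
Answer: rotation, certificate B^2 = -64. The scalar -64 is the complete invariant here: its sign names the subgroup type.


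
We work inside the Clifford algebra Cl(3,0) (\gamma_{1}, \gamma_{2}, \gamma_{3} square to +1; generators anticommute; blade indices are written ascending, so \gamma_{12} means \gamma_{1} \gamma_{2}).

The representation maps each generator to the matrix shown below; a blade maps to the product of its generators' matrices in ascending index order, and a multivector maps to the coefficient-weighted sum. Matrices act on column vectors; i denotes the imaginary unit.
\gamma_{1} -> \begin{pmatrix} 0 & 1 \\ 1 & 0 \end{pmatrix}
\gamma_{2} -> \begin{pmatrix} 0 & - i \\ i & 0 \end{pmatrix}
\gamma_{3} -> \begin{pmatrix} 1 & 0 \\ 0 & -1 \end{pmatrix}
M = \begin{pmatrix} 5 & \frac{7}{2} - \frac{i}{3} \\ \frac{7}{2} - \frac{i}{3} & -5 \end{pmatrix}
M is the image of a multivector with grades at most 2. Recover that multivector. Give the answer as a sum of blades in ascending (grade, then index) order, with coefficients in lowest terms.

Method: 1, rho(\gamma_{1}), rho(\gamma_{2}), rho(\gamma_{3}) form a trace-orthogonal basis of the 2x2 complex matrices (tr(X Y) = 2 if X = Y, else 0), so M = m0*1 + m1*rho(\gamma_{1}) + m2*rho(\gamma_{2}) + m3*rho(\gamma_{3}) with m0 = tr(M)/2 = 0, m1 = tr(M rho(\gamma_{1}))/2 = \frac{7}{2} - \frac{i}{3}, m2 = tr(M rho(\gamma_{2}))/2 = 0, m3 = tr(M rho(\gamma_{3}))/2 = 5.
Multiplying table entries, the bivector images are rho(\gamma_{12}) = i*rho(\gamma_{3}), rho(\gamma_{13}) = -i*rho(\gamma_{2}), rho(\gamma_{23}) = i*rho(\gamma_{1}); with real blade coefficients the real parts of m0..m3 are the coefficients of 1, \gamma_{1}, \gamma_{2}, \gamma_{3} and the imaginary parts give the bivectors (\gamma_{23}: Im m1, \gamma_{13}: -Im m2, \gamma_{12}: Im m3).
Answer: \frac{7}{2} \gamma_{1} + 5 \gamma_{3} - \frac{1}{3} \gamma_{23}


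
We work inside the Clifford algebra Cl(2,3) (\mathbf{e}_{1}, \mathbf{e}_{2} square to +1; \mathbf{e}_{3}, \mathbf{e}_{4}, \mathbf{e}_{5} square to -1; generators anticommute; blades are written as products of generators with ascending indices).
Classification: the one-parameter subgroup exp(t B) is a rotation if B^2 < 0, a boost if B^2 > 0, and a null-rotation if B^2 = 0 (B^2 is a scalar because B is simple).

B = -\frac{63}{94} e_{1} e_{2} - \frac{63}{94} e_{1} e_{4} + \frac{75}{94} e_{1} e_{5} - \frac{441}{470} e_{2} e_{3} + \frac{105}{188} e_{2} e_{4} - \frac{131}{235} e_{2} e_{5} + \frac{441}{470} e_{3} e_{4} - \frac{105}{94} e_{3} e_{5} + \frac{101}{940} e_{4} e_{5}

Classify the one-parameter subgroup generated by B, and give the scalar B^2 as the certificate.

B^2 term by term: the squares give (-\frac{63}{94})^2*(e_{1} e_{2})^2 + (-\frac{63}{94})^2*(e_{1} e_{4})^2 + (\frac{75}{94})^2*(e_{1} e_{5})^2 + (-\frac{441}{470})^2*(e_{2} e_{3})^2 + (\frac{105}{188})^2*(e_{2} e_{4})^2 + (-\frac{131}{235})^2*(e_{2} e_{5})^2 + (\frac{441}{470})^2*(e_{3} e_{4})^2 + (-\frac{105}{94})^2*(e_{3} e_{5})^2 + (\frac{101}{940})^2*(e_{4} e_{5})^2 = \frac{3969}{8836}*(-1) + \frac{3969}{8836}*(+1) + \frac{5625}{8836}*(+1) + \frac{194481}{220900}*(+1) + \frac{11025}{35344}*(+1) + \frac{17161}{55225}*(+1) + \frac{194481}{220900}*(-1) + \frac{11025}{8836}*(-1) + \frac{10201}{883600}*(-1) = 0 (each basis 2-blade squares to minus the product of its generators' squares); cross terms between blades sharing an index anticommute and cancel; the commuting (index-disjoint) pairs give grade-4 terms 2*c*c'*(blade product), which cancel blade by blade — e_{1} e_{2} e_{3} e_{4}: -\frac{27783}{22090} + \frac{27783}{22090} = 0; e_{1} e_{2} e_{3} e_{5}: \frac{6615}{4418} - \frac{6615}{4418} = 0; e_{1} e_{2} e_{4} e_{5}: -\frac{6363}{44180} - \frac{8253}{11045} + \frac{7875}{8836} = 0; e_{1} e_{3} e_{4} e_{5}: -\frac{6615}{4418} + \frac{6615}{4418} = 0; e_{2} e_{3} e_{4} e_{5}: -\frac{44541}{220900} + \frac{11025}{8836} - \frac{57771}{55225} = 0 — confirming B is simple. So B^2 = 0.
Answer: null-rotation, certificate B^2 = 0. B^2 = 0 is basis-independent, so its sign is the whole story.


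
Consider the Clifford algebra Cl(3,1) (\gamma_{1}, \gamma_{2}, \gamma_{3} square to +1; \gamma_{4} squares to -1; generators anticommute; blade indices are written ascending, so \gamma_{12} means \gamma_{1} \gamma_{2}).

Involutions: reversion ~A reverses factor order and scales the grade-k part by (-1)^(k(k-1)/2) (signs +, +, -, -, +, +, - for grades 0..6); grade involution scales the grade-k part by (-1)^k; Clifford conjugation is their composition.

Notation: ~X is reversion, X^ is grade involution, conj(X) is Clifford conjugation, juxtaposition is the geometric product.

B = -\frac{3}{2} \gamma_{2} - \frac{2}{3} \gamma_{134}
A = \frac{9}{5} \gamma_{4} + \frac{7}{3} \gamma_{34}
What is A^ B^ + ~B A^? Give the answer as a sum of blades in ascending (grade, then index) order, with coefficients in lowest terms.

first term: \frac{14}{9} \gamma_{1} + \frac{6}{5} \gamma_{13} + \frac{27}{10} \gamma_{24} + \frac{7}{2} \gamma_{234}
second term: \frac{14}{9} \gamma_{1} + \frac{6}{5} \gamma_{13} + \frac{27}{10} \gamma_{24} - \frac{7}{2} \gamma_{234}
Answer: \frac{28}{9} \gamma_{1} + \frac{12}{5} \gamma_{13} + \frac{27}{5} \gamma_{24}


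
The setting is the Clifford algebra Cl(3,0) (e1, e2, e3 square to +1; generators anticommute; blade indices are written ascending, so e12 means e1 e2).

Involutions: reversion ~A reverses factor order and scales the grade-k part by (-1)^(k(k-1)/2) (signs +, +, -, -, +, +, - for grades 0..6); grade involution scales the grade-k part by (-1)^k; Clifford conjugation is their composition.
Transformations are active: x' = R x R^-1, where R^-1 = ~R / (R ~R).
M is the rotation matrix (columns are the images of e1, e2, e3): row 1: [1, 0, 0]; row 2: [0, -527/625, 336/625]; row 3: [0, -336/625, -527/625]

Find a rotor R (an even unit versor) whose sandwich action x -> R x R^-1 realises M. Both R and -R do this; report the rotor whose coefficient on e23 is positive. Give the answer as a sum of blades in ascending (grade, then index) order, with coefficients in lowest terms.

Method: write R = a + b12*e12 + b13*e13 + b23*e23 with a^2 + b12^2 + b13^2 + b23^2 = 1 (so R^-1 = ~R). Expanding the columns R e_j ~R gives tr M = 4a^2 - 1 and, from the antisymmetric part, M21 - M12 = -4a*b12, M13 - M31 = 4a*b13, M32 - M23 = -4a*b23.
Here tr M = -429/625, so a^2 = (1 + tr M)/4 = 49/625 and a = ±7/25. Taking a = 7/25: M21 - M12 = 0, M13 - M31 = 0, M32 - M23 = -672/625, giving b12 = 0, b13 = 0, b23 = 24/25, i.e. R = 7/25 + 24/25*e23.
Its e23 coefficient is already positive.
Answer: 7/25 + 24/25*e23. Uniqueness: Spin(3) -> SO(3) maps R and -R to the same rotation of trace -429/625; fixing the sign of the e23 coefficient removes the ambiguity.


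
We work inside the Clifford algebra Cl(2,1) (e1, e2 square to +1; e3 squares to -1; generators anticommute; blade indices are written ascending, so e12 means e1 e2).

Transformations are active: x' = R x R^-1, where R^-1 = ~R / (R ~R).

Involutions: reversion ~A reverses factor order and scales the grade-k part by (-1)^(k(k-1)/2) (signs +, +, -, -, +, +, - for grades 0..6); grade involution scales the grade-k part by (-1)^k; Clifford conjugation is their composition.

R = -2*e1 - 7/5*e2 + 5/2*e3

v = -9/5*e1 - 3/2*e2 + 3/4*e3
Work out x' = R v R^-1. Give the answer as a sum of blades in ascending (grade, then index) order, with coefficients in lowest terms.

~R = -2*e1 - 7/5*e2 + 5/2*e3, and R ~R = -29/100, so R^-1 = ~R / (-29/100).
R v = 153/40 + 12/25*e12 + 3*e13 + 27/10*e23
Answer: 7911/145*e1 + 2229/58*e2 - 7737/116*e3


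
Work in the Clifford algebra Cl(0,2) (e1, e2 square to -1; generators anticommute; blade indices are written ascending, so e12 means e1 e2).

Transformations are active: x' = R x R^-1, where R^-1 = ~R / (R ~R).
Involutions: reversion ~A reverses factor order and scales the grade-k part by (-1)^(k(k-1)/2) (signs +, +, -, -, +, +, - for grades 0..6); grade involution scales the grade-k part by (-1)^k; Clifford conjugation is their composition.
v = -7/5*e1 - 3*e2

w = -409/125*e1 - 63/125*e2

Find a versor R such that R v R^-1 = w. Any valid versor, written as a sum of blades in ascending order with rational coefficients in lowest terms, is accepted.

Reasoning: v^2 = w^2 = -274/25 since conjugation preserves the quadratic form; R = v + w = -584/125*e1 - 438/125*e2 is then valid when invertible, keeping its own part and reversing (v - w)/2.
Answer: -584/125*e1 - 438/125*e2


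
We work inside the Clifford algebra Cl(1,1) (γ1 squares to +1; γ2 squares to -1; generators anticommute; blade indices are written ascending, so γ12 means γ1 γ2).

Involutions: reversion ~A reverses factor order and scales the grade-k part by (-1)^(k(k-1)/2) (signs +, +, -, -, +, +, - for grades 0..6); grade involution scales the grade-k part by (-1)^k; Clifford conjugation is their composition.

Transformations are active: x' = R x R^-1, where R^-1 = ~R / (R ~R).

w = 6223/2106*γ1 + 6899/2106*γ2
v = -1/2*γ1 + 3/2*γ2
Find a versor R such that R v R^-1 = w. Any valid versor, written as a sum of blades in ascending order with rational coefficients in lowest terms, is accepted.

Why this works: both vectors square to -2, so q(v) = q(w) and R = v + w = 2585/1053*γ1 + 5029/1053*γ2 carries v to w — its own direction survives, the complement (v - w)/2 flips.
Answer: 2585/1053*γ1 + 5029/1053*γ2


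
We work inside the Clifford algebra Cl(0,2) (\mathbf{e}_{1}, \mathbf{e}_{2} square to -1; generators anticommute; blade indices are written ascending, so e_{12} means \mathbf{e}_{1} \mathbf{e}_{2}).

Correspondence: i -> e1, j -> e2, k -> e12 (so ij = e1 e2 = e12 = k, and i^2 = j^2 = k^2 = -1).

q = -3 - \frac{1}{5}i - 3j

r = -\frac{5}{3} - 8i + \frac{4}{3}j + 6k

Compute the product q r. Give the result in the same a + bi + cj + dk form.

In blades: q = -3 - \frac{1}{5} e_{1} - 3 e_{2}, r = -\frac{5}{3} - 8 e_{1} + \frac{4}{3} e_{2} + 6 e_{12}.
Distribute q over r term by term (generator squares from the signature, products reordered to ascending indices): (-3)*r = 5 + 24 e_{1} - 4 e_{2} - 18 e_{12}; (-\frac{1}{5} e_{1})*r = -\frac{8}{5} + \frac{1}{3} e_{1} + \frac{6}{5} e_{2} - \frac{4}{15} e_{12}; (-3 e_{2})*r = 4 - 18 e_{1} + 5 e_{2} - 24 e_{12}.
Sum: \frac{37}{5} + \frac{19}{3} e_{1} + \frac{11}{5} e_{2} - \frac{634}{15} e_{12}; translating back through the correspondence:
Answer: \frac{37}{5} + \frac{19}{3}i + \frac{11}{5}j - \frac{634}{15}k


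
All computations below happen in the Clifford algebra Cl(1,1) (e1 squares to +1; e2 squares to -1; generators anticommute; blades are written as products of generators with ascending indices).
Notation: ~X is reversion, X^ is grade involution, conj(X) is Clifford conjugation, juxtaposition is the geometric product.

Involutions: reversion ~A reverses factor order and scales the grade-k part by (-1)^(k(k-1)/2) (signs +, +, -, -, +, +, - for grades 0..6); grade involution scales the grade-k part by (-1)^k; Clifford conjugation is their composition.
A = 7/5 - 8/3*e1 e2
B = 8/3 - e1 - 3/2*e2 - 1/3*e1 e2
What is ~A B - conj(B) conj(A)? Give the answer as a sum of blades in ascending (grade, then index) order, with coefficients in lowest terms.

first term: 128/45 + 13/5*e1 + 17/30*e2 + 299/45*e1 e2
second term: 208/45 + 27/5*e1 + 143/30*e2 + 341/45*e1 e2
Answer: -16/9 - 14/5*e1 - 21/5*e2 - 14/15*e1 e2


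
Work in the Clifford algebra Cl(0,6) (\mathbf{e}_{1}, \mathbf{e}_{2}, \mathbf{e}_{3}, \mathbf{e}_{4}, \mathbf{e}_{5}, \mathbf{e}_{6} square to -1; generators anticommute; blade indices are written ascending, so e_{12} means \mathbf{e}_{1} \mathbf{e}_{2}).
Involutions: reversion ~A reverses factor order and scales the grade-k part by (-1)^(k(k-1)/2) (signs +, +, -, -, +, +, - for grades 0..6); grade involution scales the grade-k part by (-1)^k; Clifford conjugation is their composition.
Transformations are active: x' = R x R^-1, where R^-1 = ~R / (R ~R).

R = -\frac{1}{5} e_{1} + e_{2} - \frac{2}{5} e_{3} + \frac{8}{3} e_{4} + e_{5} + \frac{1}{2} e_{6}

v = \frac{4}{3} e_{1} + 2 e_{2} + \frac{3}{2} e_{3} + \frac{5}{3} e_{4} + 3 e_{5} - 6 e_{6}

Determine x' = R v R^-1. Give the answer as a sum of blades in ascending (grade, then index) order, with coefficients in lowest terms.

~R = -\frac{1}{5} e_{1} + e_{2} - \frac{2}{5} e_{3} + \frac{8}{3} e_{4} + e_{5} + \frac{1}{2} e_{6}, and R ~R = -\frac{1721}{180}, so R^-1 = ~R / (-\frac{1721}{180}).
R v = -\frac{251}{45} - \frac{26}{15} e_{12} + \frac{7}{30} e_{13} - \frac{35}{9} e_{14} - \frac{29}{15} e_{15} + \frac{8}{15} e_{16} + \frac{23}{10} e_{23} - \frac{11}{3} e_{24} + e_{25} - 7 e_{26} - \frac{14}{3} e_{34} - \frac{27}{10} e_{35} + \frac{33}{20} e_{36} + \frac{19}{3} e_{45} - \frac{101}{6} e_{46} - \frac{15}{2} e_{56}
Answer: -\frac{40444}{25815} e_{1} - \frac{1434}{1721} e_{2} - \frac{33847}{17210} e_{3} + \frac{7459}{5163} e_{4} - \frac{3155}{1721} e_{5} + \frac{11330}{1721} e_{6}


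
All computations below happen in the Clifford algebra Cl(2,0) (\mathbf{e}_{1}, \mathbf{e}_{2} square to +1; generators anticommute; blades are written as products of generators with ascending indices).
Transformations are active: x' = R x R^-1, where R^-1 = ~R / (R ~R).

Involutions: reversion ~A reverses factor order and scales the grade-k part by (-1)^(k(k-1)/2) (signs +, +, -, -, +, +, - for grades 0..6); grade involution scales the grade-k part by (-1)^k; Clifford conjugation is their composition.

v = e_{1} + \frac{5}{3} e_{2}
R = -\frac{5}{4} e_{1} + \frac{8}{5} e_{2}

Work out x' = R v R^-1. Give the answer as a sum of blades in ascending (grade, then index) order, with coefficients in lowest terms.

~R = -\frac{5}{4} e_{1} + \frac{8}{5} e_{2}, and R ~R = \frac{1649}{400}, so R^-1 = ~R / (\frac{1649}{400}).
R v = \frac{17}{12} - \frac{221}{60} e_{1} e_{2}
Answer: -\frac{541}{291} e_{1} - \frac{55}{97} e_{2}


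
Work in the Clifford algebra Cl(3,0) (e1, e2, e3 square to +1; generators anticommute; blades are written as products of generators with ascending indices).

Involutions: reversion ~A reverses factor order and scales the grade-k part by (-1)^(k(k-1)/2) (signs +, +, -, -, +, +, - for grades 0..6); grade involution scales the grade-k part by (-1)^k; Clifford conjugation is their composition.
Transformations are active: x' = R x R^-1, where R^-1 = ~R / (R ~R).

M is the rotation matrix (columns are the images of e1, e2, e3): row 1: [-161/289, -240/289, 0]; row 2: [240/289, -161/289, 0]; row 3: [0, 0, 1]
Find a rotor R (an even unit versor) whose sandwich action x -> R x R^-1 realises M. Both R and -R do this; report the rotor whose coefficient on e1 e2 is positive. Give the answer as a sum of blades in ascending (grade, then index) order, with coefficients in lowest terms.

Method: write R = a + b12*e1 e2 + b13*e1 e3 + b23*e2 e3 with a^2 + b12^2 + b13^2 + b23^2 = 1 (so R^-1 = ~R). Expanding the columns R e_j ~R gives tr M = 4a^2 - 1 and, from the antisymmetric part, M21 - M12 = -4a*b12, M13 - M31 = 4a*b13, M32 - M23 = -4a*b23.
Here tr M = -33/289, so a^2 = (1 + tr M)/4 = 64/289 and a = ±8/17. Taking a = 8/17: M21 - M12 = 480/289, M13 - M31 = 0, M32 - M23 = 0, giving b12 = -15/17, b13 = 0, b23 = 0, i.e. R = 8/17 - 15/17*e1 e2.
Its e1 e2 coefficient is negative, so report the other preimage -R.
Answer: -8/17 + 15/17*e1 e2. Note: both R and -R realise this M (trace -33/289); the covering map identifies them, and the e1 e2-coefficient sign is the tie-breaker.


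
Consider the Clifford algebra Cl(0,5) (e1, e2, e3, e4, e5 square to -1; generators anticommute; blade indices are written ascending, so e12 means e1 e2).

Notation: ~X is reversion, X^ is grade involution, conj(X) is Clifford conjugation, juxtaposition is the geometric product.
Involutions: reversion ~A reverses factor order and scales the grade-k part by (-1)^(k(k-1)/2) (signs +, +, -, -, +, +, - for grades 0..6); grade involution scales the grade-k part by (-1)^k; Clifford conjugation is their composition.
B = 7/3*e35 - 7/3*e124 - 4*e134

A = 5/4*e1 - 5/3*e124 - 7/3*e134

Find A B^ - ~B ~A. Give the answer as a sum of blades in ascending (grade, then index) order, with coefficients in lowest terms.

first term: -119/9 + 11/9*e23 - 35/12*e24 - 5*e34 + 35/12*e135 - 49/9*e145 + 35/9*e12345
second term: 119/9 + 11/9*e23 - 35/12*e24 - 5*e34 - 35/12*e135 + 49/9*e145 + 35/9*e12345
Answer: -238/9 + 35/6*e135 - 98/9*e145


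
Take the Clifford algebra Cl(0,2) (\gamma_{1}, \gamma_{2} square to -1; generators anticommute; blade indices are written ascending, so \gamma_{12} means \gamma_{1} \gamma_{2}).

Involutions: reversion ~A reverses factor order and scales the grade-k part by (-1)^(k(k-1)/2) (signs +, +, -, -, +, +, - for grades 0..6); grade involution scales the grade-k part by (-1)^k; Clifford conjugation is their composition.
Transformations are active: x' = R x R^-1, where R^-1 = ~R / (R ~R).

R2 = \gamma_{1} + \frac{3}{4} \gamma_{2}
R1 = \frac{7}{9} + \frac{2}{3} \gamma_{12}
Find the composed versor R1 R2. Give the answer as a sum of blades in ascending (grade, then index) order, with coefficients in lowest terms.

Distribute over the terms of R1 (each basis-blade product reordered to ascending indices, repeated generators contracted through their squares):
(\frac{7}{9}) R2 = \frac{7}{9} \gamma_{1} + \frac{7}{12} \gamma_{2}
(\frac{2}{3} \gamma_{12}) R2 = -\frac{1}{2} \gamma_{1} + \frac{2}{3} \gamma_{2}
Summing the partial products and collecting blades:
Answer: \frac{5}{18} \gamma_{1} + \frac{5}{4} \gamma_{2}


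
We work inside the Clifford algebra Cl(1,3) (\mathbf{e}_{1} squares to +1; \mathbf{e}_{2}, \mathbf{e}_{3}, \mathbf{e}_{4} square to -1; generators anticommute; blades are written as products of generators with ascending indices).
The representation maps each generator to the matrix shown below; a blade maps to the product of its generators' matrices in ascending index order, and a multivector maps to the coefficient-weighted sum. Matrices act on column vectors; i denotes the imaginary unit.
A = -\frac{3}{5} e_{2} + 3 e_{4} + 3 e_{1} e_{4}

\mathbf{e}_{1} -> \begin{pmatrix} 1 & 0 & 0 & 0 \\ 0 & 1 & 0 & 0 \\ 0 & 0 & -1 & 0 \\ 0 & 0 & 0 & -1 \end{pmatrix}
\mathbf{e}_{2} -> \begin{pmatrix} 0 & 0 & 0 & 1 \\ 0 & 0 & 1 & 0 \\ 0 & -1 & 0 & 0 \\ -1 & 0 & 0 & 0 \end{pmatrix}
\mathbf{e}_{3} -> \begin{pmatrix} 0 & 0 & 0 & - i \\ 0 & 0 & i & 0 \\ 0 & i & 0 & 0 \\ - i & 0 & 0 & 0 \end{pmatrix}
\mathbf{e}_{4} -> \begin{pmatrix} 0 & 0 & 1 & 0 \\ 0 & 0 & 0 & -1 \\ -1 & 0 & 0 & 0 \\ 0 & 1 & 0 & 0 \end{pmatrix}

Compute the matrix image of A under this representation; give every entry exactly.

Bivector images (products of the table entries): rho(e_{1} e_{4}) = rho(\mathbf{e}_{1})rho(\mathbf{e}_{4}) = \begin{pmatrix} 0 & 0 & 1 & 0 \\ 0 & 0 & 0 & -1 \\ 1 & 0 & 0 & 0 \\ 0 & -1 & 0 & 0 \end{pmatrix}.
M = (-\frac{3}{5})*rho(e_{2}) + (3)*rho(e_{4}) + (3)*rho(e_{1} e_{4}), summed entrywise:
Answer: \begin{pmatrix} 0 & 0 & 6 & - \frac{3}{5} \\ 0 & 0 & - \frac{3}{5} & -6 \\ 0 & \frac{3}{5} & 0 & 0 \\ \frac{3}{5} & 0 & 0 & 0 \end{pmatrix}
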